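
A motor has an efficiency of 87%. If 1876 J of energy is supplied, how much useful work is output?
W_out = η·W_in = 0.87·1876 = 1632.12 J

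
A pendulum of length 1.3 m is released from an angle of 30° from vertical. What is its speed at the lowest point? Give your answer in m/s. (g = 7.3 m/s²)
h = L(1 − cosθ) = 1.3(1 − cos30°) = 0.174167 m
v = √(2gh) = √(2·7.3·0.174167) = 1.595 m/s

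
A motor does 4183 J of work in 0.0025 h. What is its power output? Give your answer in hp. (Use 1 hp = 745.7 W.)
Convert to SI: W = 4183.0 J, t = 9.0 s
P = W/t = 4183.0/9.0 = 464.778 W = 0.6233 hp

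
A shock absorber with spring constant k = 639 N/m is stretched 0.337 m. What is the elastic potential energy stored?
PE = ½kx² = ½(639)(0.337)² = 36.29 J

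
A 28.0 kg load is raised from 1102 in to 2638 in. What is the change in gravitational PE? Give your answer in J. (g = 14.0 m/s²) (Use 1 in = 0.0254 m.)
Convert to SI: m = 28.0 kg, Δh = 39.0144 m
ΔPE = mgΔh = (28.0)(14.0)(39.0144) = 15290 J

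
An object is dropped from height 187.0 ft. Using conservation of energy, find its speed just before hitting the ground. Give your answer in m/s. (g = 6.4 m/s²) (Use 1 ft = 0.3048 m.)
Convert to SI: h = 56.9976 m
mgh = ½mv² ⇒ v = √(2gh) = √(2·6.4·56.9976) = 27.01 m/s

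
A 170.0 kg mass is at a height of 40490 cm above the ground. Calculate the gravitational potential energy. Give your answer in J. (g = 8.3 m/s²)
Convert to SI: m = 170.0 kg, h = 404.9 m
PE = mgh = (170.0)(8.3)(404.9) = 571300 J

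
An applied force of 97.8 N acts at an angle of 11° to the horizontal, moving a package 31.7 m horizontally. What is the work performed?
W = F·d·cosθ = (97.8)(31.7)cos(11°) = 3043 J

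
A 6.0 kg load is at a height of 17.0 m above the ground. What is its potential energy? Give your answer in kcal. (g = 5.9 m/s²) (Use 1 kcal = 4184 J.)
PE = mgh = (6.0)(5.9)(17.0) = 601.8 J = 0.1438 kcal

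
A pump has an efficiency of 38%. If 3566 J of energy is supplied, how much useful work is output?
W_out = η·W_in = 0.38·3566 = 1355.08 J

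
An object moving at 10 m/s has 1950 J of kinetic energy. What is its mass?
m = 2·KE/v² = 2·1950/(10)² = 39.0 kg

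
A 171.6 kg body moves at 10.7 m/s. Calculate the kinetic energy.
KE = ½mv² = ½(171.6)(10.7)² = 9823 J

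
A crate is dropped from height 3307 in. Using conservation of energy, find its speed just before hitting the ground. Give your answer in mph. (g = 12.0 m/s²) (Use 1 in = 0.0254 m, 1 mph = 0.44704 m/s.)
Convert to SI: h = 83.9978 m
mgh = ½mv² ⇒ v = √(2gh) = √(2·12.0·83.9978) = 44.8993 m/s = 100.4 mph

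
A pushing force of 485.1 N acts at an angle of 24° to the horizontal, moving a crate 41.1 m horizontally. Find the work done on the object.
W = F·d·cosθ = (485.1)(41.1)cos(24°) = 18210 J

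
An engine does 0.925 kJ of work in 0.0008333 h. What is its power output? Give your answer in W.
Convert to SI: W = 925.0 J, t = 2.99988 s
P = W/t = 925.0/2.99988 = 308.3 W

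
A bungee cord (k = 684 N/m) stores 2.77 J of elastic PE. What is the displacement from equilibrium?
x = √(2·PE/k) = √(2·2.77/684) = 0.09 m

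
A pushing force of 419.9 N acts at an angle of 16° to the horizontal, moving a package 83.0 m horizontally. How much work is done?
W = F·d·cosθ = (419.9)(83.0)cos(16°) = 33500 J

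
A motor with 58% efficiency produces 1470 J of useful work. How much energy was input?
W_in = W_out/η = 1470/0.58 = 2534 J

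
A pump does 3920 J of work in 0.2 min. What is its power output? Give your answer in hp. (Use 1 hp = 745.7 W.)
Convert to SI: W = 3920.0 J, t = 12.0 s
P = W/t = 3920.0/12.0 = 326.667 W = 0.4381 hp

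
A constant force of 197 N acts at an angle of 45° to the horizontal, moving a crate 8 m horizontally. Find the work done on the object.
W = F·d·cosθ = (197)(8)cos(45°) = 1114 J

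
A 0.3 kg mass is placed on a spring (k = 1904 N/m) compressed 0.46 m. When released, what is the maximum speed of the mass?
½kx² = ½mv² ⇒ v = x√(k/m) = (0.46)√(1904/0.3) = 36.65 m/s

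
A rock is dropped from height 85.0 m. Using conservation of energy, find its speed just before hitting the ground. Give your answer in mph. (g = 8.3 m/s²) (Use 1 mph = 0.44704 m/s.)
mgh = ½mv² ⇒ v = √(2gh) = √(2·8.3·85.0) = 37.5633 m/s = 84.03 mph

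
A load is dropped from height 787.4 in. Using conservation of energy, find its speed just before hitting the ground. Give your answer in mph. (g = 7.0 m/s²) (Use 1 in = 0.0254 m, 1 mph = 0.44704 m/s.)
Convert to SI: h = 20.0 m
mgh = ½mv² ⇒ v = √(2gh) = √(2·7.0·20.0) = 16.7332 m/s = 37.43 mph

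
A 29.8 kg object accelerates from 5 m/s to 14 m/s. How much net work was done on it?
W = ΔKE = ½m(v₂² − v₁²) = ½(29.8)(14² − 5²) = 2547.9 J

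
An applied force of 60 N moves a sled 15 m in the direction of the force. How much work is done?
W = F·d = (60)(15) = 900.0 J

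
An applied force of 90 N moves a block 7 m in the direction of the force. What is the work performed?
W = F·d = (90)(7) = 630.0 J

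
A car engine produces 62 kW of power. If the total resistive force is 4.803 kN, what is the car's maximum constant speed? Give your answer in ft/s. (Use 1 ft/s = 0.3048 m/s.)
Convert to SI: F = 4803.0 N
P = Fv ⇒ v = P/F = 62000 W/4803.0 N = 12.9086 m/s = 42.35 ft/s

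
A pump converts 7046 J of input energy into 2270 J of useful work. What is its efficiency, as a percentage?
η = W_out/W_in = 2270/7046 = 32.22%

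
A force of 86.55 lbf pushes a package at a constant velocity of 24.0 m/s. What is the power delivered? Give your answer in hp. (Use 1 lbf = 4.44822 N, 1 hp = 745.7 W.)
Convert to SI: F = 384.993 N, v = 24.0 m/s
P = Fv = (384.993)(24.0) = 9239.84 W = 12.39 hp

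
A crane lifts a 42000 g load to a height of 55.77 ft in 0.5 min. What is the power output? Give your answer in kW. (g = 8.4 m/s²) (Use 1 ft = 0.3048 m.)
Convert to SI: m = 42.0 kg, h = 16.9987 m, t = 30.0 s
P = mgh/t = (42.0)(8.4)(16.9987)/30.0 = 199.905 W = 0.1999 kW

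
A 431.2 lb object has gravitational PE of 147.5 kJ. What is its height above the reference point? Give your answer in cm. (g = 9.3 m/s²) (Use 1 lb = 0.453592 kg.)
Convert to SI: m = 195.589 kg, PE = 147500 J
h = PE/(mg) = 147500/(195.589·9.3) = 81.0896 m = 8109 cm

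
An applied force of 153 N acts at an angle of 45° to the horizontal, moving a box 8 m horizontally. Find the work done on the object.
W = F·d·cosθ = (153)(8)cos(45°) = 865.5 J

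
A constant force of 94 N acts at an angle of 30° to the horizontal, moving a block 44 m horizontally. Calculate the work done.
W = F·d·cosθ = (94)(44)cos(30°) = 3582 J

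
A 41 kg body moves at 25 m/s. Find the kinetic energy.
KE = ½mv² = ½(41)(25)² = 12812.5 J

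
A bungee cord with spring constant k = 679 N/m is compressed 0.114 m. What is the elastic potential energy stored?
PE = ½kx² = ½(679)(0.114)² = 4.412 J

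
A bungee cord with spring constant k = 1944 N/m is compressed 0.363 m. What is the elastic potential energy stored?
PE = ½kx² = ½(1944)(0.363)² = 128.1 J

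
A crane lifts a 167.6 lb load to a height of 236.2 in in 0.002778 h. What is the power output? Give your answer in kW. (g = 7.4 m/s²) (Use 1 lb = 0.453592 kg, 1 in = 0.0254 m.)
Convert to SI: m = 76.022 kg, h = 5.99948 m, t = 10.0008 s
P = mgh/t = (76.022)(7.4)(5.99948)/10.0008 = 337.482 W = 0.3375 kW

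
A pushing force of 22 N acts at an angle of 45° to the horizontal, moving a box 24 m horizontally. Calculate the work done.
W = F·d·cosθ = (22)(24)cos(45°) = 373.4 J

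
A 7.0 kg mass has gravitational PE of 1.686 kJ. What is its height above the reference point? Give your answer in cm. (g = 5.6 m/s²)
Convert to SI: m = 7.0 kg, PE = 1686.0 J
h = PE/(mg) = 1686.0/(7.0·5.6) = 43.0102 m = 4301 cm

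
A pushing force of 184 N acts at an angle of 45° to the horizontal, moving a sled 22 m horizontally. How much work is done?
W = F·d·cosθ = (184)(22)cos(45°) = 2862 J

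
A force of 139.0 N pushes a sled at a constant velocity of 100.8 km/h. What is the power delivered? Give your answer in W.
Convert to SI: F = 139.0 N, v = 28.0 m/s
P = Fv = (139.0)(28.0) = 3892 W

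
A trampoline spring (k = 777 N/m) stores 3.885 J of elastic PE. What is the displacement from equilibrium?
x = √(2·PE/k) = √(2·3.885/777) = 0.1 m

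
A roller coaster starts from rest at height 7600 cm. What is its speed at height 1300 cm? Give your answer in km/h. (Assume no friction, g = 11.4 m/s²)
Convert to SI: h₁−h₂ = 63.0 m
mgh₁ = mgh₂ + ½mv² ⇒ v = √(2g(h₁−h₂)) = √(2·11.4·63.0) = 37.8999 m/s = 136.4 km/h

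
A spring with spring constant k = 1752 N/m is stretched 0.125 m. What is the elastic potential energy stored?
PE = ½kx² = ½(1752)(0.125)² = 13.69 J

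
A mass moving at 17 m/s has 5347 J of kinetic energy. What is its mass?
m = 2·KE/v² = 2·5347/(17)² = 37.0 kg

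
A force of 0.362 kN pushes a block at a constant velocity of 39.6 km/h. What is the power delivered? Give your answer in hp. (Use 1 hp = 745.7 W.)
Convert to SI: F = 362.0 N, v = 11.0 m/s
P = Fv = (362.0)(11.0) = 3982.0 W = 5.34 hp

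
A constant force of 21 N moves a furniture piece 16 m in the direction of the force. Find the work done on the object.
W = F·d = (21)(16) = 336.0 J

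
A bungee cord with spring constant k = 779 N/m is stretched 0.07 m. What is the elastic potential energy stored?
PE = ½kx² = ½(779)(0.07)² = 1.909 J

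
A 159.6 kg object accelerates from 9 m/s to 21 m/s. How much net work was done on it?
W = ΔKE = ½m(v₂² − v₁²) = ½(159.6)(21² − 9²) = 28728.0 J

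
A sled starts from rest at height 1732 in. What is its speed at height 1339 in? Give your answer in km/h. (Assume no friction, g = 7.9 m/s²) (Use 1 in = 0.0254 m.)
Convert to SI: h₁−h₂ = 9.9822 m
mgh₁ = mgh₂ + ½mv² ⇒ v = √(2g(h₁−h₂)) = √(2·7.9·9.9822) = 12.5586 m/s = 45.21 km/h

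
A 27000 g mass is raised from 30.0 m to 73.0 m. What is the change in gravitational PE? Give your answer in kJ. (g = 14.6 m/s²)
Convert to SI: m = 27.0 kg, Δh = 43.0 m
ΔPE = mgΔh = (27.0)(14.6)(43.0) = 16950.6 J = 16.95 kJ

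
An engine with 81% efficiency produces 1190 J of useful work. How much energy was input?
W_in = W_out/η = 1190/0.81 = 1469 J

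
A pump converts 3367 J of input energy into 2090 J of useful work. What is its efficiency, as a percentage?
η = W_out/W_in = 2090/3367 = 62.07%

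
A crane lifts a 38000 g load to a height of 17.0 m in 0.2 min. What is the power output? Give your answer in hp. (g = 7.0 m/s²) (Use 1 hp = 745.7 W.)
Convert to SI: m = 38.0 kg, h = 17.0 m, t = 12.0 s
P = mgh/t = (38.0)(7.0)(17.0)/12.0 = 376.833 W = 0.5053 hp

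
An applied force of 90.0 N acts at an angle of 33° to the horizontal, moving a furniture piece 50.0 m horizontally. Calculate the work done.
W = F·d·cosθ = (90.0)(50.0)cos(33°) = 3774 J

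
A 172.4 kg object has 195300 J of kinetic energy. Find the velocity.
v = √(2·KE/m) = √(2·195300/172.4) = 47.6 m/s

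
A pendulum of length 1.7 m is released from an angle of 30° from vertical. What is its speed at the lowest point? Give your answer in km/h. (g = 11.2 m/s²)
h = L(1 − cosθ) = 1.7(1 − cos30°) = 0.227757 m
v = √(2gh) = √(2·11.2·0.227757) = 2.25871 m/s = 8.131 km/h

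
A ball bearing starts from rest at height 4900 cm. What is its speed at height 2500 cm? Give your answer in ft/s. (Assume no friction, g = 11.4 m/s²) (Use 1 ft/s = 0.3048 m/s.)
Convert to SI: h₁−h₂ = 24.0 m
mgh₁ = mgh₂ + ½mv² ⇒ v = √(2g(h₁−h₂)) = √(2·11.4·24.0) = 23.3923 m/s = 76.75 ft/s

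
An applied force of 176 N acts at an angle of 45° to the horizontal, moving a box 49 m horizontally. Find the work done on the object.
W = F·d·cosθ = (176)(49)cos(45°) = 6098 J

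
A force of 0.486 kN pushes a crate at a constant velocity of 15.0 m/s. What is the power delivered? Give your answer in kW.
Convert to SI: F = 486.0 N, v = 15.0 m/s
P = Fv = (486.0)(15.0) = 7290.0 W = 7.29 kW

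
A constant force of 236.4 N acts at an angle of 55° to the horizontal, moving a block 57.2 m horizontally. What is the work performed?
W = F·d·cosθ = (236.4)(57.2)cos(55°) = 7756 J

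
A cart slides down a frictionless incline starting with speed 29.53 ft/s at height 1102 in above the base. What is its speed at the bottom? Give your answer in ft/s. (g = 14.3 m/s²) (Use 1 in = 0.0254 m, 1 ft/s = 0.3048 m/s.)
Convert to SI: v₀ = 9.00074 m/s, h = 27.9908 m
½mv₀² + mgh = ½mv² ⇒ v = √(v₀² + 2gh) = √(9.00074² + 2·14.3·27.9908) = 29.6909 m/s = 97.41 ft/s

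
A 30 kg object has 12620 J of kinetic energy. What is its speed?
v = √(2·KE/m) = √(2·12620/30) = 29.01 m/s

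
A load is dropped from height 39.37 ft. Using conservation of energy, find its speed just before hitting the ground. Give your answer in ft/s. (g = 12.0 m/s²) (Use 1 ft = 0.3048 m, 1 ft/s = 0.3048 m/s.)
Convert to SI: h = 12.0 m
mgh = ½mv² ⇒ v = √(2gh) = √(2·12.0·12.0) = 16.9705 m/s = 55.68 ft/s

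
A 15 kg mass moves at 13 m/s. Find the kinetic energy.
KE = ½mv² = ½(15)(13)² = 1267.5 J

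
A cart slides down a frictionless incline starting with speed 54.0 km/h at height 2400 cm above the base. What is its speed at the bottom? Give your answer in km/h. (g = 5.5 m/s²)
Convert to SI: v₀ = 15.0 m/s, h = 24.0 m
½mv₀² + mgh = ½mv² ⇒ v = √(v₀² + 2gh) = √(15.0² + 2·5.5·24.0) = 22.1133 m/s = 79.61 km/h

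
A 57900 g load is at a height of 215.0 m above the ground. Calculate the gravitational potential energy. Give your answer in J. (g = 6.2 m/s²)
Convert to SI: m = 57.9 kg, h = 215.0 m
PE = mgh = (57.9)(6.2)(215.0) = 77180 J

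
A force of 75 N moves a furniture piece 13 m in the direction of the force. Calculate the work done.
W = F·d = (75)(13) = 975.0 J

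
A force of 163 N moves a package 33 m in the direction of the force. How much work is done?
W = F·d = (163)(33) = 5379 J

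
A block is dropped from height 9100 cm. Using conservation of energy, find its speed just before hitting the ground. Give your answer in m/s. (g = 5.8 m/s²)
Convert to SI: h = 91.0 m
mgh = ½mv² ⇒ v = √(2gh) = √(2·5.8·91.0) = 32.49 m/s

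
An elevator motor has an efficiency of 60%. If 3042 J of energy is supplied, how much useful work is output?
W_out = η·W_in = 0.6·3042 = 1825.2 J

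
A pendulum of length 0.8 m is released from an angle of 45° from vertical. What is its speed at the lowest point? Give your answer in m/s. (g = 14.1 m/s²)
h = L(1 − cosθ) = 0.8(1 − cos45°) = 0.234315 m
v = √(2gh) = √(2·14.1·0.234315) = 2.571 m/s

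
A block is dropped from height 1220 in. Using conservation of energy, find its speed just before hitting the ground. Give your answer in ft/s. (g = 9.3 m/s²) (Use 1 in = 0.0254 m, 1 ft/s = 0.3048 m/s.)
Convert to SI: h = 30.988 m
mgh = ½mv² ⇒ v = √(2gh) = √(2·9.3·30.988) = 24.0078 m/s = 78.77 ft/s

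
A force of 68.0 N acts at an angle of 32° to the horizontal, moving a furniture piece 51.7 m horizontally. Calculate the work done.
W = F·d·cosθ = (68.0)(51.7)cos(32°) = 2981 J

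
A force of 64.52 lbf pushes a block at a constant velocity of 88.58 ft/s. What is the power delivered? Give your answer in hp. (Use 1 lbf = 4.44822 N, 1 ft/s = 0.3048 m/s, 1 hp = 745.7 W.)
Convert to SI: F = 286.999 N, v = 26.9992 m/s
P = Fv = (286.999)(26.9992) = 7748.74 W = 10.39 hp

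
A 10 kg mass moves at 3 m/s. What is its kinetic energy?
KE = ½mv² = ½(10)(3)² = 45.0 J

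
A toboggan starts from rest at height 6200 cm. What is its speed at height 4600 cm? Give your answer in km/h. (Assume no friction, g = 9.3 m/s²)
Convert to SI: h₁−h₂ = 16.0 m
mgh₁ = mgh₂ + ½mv² ⇒ v = √(2g(h₁−h₂)) = √(2·9.3·16.0) = 17.2511 m/s = 62.1 km/h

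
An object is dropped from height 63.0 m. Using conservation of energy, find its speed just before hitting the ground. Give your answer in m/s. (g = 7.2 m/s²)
mgh = ½mv² ⇒ v = √(2gh) = √(2·7.2·63.0) = 30.12 m/s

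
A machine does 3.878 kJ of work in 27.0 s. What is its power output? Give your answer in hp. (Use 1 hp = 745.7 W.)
Convert to SI: W = 3878.0 J, t = 27.0 s
P = W/t = 3878.0/27.0 = 143.63 W = 0.1926 hp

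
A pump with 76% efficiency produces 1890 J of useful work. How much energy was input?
W_in = W_out/η = 1890/0.76 = 2487 J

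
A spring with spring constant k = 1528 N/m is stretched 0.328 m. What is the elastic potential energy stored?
PE = ½kx² = ½(1528)(0.328)² = 82.19 J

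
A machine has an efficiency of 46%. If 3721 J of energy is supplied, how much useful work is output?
W_out = η·W_in = 0.46·3721 = 1711.66 J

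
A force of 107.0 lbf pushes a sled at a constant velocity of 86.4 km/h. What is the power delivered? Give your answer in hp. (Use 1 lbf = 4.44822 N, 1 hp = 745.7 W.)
Convert to SI: F = 475.96 N, v = 24.0 m/s
P = Fv = (475.96)(24.0) = 11423.0 W = 15.32 hp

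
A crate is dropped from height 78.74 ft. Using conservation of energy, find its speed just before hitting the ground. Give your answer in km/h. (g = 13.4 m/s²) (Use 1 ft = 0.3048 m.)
Convert to SI: h = 24.0 m
mgh = ½mv² ⇒ v = √(2gh) = √(2·13.4·24.0) = 25.3614 m/s = 91.3 km/h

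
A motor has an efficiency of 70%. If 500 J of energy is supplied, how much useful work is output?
W_out = η·W_in = 0.7·500 = 350.0 J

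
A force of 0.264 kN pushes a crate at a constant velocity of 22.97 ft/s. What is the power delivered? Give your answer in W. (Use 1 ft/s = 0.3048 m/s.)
Convert to SI: F = 264.0 N, v = 7.00126 m/s
P = Fv = (264.0)(7.00126) = 1848 W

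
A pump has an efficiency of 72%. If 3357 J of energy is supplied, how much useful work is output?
W_out = η·W_in = 0.72·3357 = 2417.04 J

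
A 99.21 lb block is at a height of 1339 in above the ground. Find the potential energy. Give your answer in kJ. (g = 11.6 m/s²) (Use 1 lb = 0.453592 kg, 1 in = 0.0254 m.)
Convert to SI: m = 45.0009 kg, h = 34.0106 m
PE = mgh = (45.0009)(11.6)(34.0106) = 17753.9 J = 17.75 kJ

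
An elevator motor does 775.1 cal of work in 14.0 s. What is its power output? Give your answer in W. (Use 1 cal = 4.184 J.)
Convert to SI: W = 3243.02 J, t = 14.0 s
P = W/t = 3243.02/14.0 = 231.6 W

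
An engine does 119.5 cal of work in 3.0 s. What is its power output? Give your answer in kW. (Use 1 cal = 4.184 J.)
Convert to SI: W = 499.988 J, t = 3.0 s
P = W/t = 499.988/3.0 = 166.663 W = 0.1667 kW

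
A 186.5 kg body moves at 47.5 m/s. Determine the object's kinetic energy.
KE = ½mv² = ½(186.5)(47.5)² = 210400 J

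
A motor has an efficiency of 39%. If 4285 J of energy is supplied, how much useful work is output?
W_out = η·W_in = 0.39·4285 = 1671.15 J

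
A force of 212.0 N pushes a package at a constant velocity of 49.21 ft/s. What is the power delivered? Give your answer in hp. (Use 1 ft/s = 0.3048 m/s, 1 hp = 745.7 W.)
Convert to SI: F = 212.0 N, v = 14.9992 m/s
P = Fv = (212.0)(14.9992) = 3179.83 W = 4.264 hp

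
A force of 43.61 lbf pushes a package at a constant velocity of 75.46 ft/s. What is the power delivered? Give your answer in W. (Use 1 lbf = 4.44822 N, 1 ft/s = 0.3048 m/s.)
Convert to SI: F = 193.987 N, v = 23.0002 m/s
P = Fv = (193.987)(23.0002) = 4462 W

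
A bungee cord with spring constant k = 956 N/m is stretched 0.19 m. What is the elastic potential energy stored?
PE = ½kx² = ½(956)(0.19)² = 17.26 J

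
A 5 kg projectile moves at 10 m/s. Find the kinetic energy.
KE = ½mv² = ½(5)(10)² = 250.0 J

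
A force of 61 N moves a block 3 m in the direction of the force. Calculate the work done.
W = F·d = (61)(3) = 183.0 J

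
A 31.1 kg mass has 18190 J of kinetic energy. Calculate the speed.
v = √(2·KE/m) = √(2·18190/31.1) = 34.2 m/s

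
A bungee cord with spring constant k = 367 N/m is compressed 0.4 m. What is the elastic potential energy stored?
PE = ½kx² = ½(367)(0.4)² = 29.36 J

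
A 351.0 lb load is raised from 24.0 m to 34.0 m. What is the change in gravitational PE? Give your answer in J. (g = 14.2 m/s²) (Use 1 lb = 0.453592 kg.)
Convert to SI: m = 159.211 kg, Δh = 10.0 m
ΔPE = mgΔh = (159.211)(14.2)(10.0) = 22610 J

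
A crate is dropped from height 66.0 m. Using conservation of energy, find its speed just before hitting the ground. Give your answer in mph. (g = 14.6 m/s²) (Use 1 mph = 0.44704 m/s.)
mgh = ½mv² ⇒ v = √(2gh) = √(2·14.6·66.0) = 43.8999 m/s = 98.2 mph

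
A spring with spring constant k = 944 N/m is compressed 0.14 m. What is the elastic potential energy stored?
PE = ½kx² = ½(944)(0.14)² = 9.251 J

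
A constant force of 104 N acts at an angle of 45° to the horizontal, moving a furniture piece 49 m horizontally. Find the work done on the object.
W = F·d·cosθ = (104)(49)cos(45°) = 3603 J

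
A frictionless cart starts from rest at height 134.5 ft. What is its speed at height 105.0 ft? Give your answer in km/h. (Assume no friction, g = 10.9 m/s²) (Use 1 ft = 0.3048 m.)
Convert to SI: h₁−h₂ = 8.9916 m
mgh₁ = mgh₂ + ½mv² ⇒ v = √(2g(h₁−h₂)) = √(2·10.9·8.9916) = 14.0006 m/s = 50.4 km/h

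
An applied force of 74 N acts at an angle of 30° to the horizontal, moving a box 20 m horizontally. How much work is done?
W = F·d·cosθ = (74)(20)cos(30°) = 1282 J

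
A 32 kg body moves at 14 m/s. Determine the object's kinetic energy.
KE = ½mv² = ½(32)(14)² = 3136.0 J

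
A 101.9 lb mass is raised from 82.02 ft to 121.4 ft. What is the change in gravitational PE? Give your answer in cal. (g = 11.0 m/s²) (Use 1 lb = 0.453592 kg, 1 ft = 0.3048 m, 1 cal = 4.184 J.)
Convert to SI: m = 46.221 kg, Δh = 12.003 m
ΔPE = mgΔh = (46.221)(11.0)(12.003) = 6102.71 J = 1459 cal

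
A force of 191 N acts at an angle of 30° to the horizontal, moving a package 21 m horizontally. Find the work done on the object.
W = F·d·cosθ = (191)(21)cos(30°) = 3474 J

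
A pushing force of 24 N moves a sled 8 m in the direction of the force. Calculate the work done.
W = F·d = (24)(8) = 192.0 J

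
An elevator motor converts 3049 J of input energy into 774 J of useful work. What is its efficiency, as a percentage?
η = W_out/W_in = 774/3049 = 25.39%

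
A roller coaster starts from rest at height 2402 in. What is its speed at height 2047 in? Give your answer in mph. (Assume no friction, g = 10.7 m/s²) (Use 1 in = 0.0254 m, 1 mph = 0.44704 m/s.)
Convert to SI: h₁−h₂ = 9.017 m
mgh₁ = mgh₂ + ½mv² ⇒ v = √(2g(h₁−h₂)) = √(2·10.7·9.017) = 13.8911 m/s = 31.07 mph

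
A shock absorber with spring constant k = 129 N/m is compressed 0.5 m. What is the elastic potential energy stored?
PE = ½kx² = ½(129)(0.5)² = 16.13 J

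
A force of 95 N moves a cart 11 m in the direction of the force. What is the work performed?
W = F·d = (95)(11) = 1045 J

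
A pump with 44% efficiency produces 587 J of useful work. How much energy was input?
W_in = W_out/η = 587/0.44 = 1334 J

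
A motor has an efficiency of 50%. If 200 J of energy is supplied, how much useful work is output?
W_out = η·W_in = 0.5·200 = 100.0 J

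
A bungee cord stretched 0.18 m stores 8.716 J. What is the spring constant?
k = 2·PE/x² = 2·8.716/(0.18)² = 538.0 N/m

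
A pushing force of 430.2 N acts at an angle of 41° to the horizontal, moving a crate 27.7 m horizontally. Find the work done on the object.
W = F·d·cosθ = (430.2)(27.7)cos(41°) = 8994 J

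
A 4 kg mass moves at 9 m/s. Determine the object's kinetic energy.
KE = ½mv² = ½(4)(9)² = 162.0 J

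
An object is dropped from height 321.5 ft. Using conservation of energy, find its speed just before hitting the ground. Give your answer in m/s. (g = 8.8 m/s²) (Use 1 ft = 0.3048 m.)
Convert to SI: h = 97.9932 m
mgh = ½mv² ⇒ v = √(2gh) = √(2·8.8·97.9932) = 41.53 m/s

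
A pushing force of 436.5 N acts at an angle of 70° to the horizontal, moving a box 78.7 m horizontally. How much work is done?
W = F·d·cosθ = (436.5)(78.7)cos(70°) = 11750 J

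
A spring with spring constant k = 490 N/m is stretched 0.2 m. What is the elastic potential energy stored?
PE = ½kx² = ½(490)(0.2)² = 9.8 J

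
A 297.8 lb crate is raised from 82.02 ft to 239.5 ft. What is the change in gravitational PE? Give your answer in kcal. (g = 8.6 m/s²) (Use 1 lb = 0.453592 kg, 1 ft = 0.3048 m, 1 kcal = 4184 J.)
Convert to SI: m = 135.08 kg, Δh = 47.9999 m
ΔPE = mgΔh = (135.08)(8.6)(47.9999) = 55760.8 J = 13.33 kcal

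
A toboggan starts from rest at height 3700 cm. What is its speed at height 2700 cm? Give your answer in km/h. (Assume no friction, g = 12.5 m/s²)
Convert to SI: h₁−h₂ = 10.0 m
mgh₁ = mgh₂ + ½mv² ⇒ v = √(2g(h₁−h₂)) = √(2·12.5·10.0) = 15.8114 m/s = 56.92 km/h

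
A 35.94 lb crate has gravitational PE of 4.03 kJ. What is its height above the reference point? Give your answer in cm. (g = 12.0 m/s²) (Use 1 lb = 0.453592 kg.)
Convert to SI: m = 16.3021 kg, PE = 4030.0 J
h = PE/(mg) = 4030.0/(16.3021·12.0) = 20.6006 m = 2060 cm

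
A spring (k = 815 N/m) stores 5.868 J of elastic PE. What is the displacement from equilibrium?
x = √(2·PE/k) = √(2·5.868/815) = 0.12 m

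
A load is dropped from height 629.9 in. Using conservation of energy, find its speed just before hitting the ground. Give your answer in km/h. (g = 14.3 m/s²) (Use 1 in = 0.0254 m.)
Convert to SI: h = 15.9995 m
mgh = ½mv² ⇒ v = √(2gh) = √(2·14.3·15.9995) = 21.3912 m/s = 77.01 km/h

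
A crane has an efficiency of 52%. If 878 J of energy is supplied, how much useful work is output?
W_out = η·W_in = 0.52·878 = 456.56 J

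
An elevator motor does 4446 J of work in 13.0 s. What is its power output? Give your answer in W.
P = W/t = 4446.0/13.0 = 342.0 W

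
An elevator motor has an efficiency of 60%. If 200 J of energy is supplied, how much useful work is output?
W_out = η·W_in = 0.6·200 = 120.0 J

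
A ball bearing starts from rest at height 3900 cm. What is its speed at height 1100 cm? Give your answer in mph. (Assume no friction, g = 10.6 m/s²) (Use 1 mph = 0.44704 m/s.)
Convert to SI: h₁−h₂ = 28.0 m
mgh₁ = mgh₂ + ½mv² ⇒ v = √(2g(h₁−h₂)) = √(2·10.6·28.0) = 24.3639 m/s = 54.5 mph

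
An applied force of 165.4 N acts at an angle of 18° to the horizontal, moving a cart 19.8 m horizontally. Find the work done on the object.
W = F·d·cosθ = (165.4)(19.8)cos(18°) = 3115 J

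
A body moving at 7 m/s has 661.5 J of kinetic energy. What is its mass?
m = 2·KE/v² = 2·661.5/(7)² = 27.0 kg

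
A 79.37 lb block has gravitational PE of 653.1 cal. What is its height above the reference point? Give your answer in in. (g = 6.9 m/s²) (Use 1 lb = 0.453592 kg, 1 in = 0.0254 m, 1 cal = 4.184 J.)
Convert to SI: m = 36.0016 kg, PE = 2732.57 J
h = PE/(mg) = 2732.57/(36.0016·6.9) = 11.0002 m = 433.1 in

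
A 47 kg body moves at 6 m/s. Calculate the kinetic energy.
KE = ½mv² = ½(47)(6)² = 846.0 J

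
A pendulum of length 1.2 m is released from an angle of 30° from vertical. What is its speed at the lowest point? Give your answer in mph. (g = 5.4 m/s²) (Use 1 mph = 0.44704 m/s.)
h = L(1 − cosθ) = 1.2(1 − cos30°) = 0.16077 m
v = √(2gh) = √(2·5.4·0.16077) = 1.31769 m/s = 2.948 mph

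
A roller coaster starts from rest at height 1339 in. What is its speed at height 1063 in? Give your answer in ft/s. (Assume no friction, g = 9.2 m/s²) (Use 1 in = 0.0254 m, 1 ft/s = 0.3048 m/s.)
Convert to SI: h₁−h₂ = 7.0104 m
mgh₁ = mgh₂ + ½mv² ⇒ v = √(2g(h₁−h₂)) = √(2·9.2·7.0104) = 11.3574 m/s = 37.26 ft/s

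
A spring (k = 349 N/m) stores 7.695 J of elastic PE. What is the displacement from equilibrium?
x = √(2·PE/k) = √(2·7.695/349) = 0.21 m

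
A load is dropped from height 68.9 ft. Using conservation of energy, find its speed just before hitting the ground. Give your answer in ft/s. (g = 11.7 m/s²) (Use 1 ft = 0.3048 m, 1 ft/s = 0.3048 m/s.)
Convert to SI: h = 21.0007 m
mgh = ½mv² ⇒ v = √(2gh) = √(2·11.7·21.0007) = 22.1679 m/s = 72.73 ft/s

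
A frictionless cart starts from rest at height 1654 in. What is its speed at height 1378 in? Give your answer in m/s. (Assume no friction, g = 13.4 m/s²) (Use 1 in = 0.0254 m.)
Convert to SI: h₁−h₂ = 7.0104 m
mgh₁ = mgh₂ + ½mv² ⇒ v = √(2g(h₁−h₂)) = √(2·13.4·7.0104) = 13.71 m/s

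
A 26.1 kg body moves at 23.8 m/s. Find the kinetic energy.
KE = ½mv² = ½(26.1)(23.8)² = 7392 J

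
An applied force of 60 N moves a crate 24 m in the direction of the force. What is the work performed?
W = F·d = (60)(24) = 1440 J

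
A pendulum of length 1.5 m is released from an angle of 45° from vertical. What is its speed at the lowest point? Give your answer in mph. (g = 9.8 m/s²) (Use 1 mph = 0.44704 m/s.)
h = L(1 − cosθ) = 1.5(1 − cos45°) = 0.43934 m
v = √(2gh) = √(2·9.8·0.43934) = 2.93446 m/s = 6.564 mph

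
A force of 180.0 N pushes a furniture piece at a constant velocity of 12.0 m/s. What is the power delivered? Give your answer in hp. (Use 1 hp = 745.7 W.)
P = Fv = (180.0)(12.0) = 2160.0 W = 2.897 hp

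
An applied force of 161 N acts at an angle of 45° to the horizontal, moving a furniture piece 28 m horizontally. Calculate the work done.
W = F·d·cosθ = (161)(28)cos(45°) = 3188 J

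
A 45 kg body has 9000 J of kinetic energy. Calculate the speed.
v = √(2·KE/m) = √(2·9000/45) = 20.0 m/s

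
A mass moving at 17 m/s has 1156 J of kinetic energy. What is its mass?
m = 2·KE/v² = 2·1156/(17)² = 8.0 kg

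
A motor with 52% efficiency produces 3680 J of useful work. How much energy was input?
W_in = W_out/η = 3680/0.52 = 7077 J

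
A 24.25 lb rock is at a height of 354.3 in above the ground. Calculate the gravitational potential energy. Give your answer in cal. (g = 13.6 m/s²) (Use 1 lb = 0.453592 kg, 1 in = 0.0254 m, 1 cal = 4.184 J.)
Convert to SI: m = 10.9996 kg, h = 8.99922 m
PE = mgh = (10.9996)(13.6)(8.99922) = 1346.24 J = 321.8 cal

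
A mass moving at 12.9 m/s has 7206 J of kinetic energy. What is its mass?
m = 2·KE/v² = 2·7206/(12.9)² = 86.61 kg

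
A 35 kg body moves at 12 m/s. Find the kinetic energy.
KE = ½mv² = ½(35)(12)² = 2520.0 J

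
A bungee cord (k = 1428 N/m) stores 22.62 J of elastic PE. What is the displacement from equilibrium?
x = √(2·PE/k) = √(2·22.62/1428) = 0.178 m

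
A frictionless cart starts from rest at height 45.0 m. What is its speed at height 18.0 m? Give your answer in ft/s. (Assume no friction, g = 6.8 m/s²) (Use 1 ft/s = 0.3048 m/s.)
mgh₁ = mgh₂ + ½mv² ⇒ v = √(2g(h₁−h₂)) = √(2·6.8·27.0) = 19.1625 m/s = 62.87 ft/s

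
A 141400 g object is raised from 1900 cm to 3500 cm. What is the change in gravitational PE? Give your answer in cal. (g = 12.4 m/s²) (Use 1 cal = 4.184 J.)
Convert to SI: m = 141.4 kg, Δh = 16.0 m
ΔPE = mgΔh = (141.4)(12.4)(16.0) = 28053.8 J = 6705 cal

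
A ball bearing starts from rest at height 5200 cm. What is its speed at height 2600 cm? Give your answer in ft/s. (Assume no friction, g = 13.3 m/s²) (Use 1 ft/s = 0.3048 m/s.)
Convert to SI: h₁−h₂ = 26.0 m
mgh₁ = mgh₂ + ½mv² ⇒ v = √(2g(h₁−h₂)) = √(2·13.3·26.0) = 26.2983 m/s = 86.28 ft/s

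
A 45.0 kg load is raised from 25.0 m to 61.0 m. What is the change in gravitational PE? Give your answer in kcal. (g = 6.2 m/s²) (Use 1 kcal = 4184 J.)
ΔPE = mgΔh = (45.0)(6.2)(36.0) = 10044.0 J = 2.401 kcal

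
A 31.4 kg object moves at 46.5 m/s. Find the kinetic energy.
KE = ½mv² = ½(31.4)(46.5)² = 33950 J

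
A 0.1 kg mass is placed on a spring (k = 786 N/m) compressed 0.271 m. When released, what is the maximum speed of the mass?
½kx² = ½mv² ⇒ v = x√(k/m) = (0.271)√(786/0.1) = 24.03 m/s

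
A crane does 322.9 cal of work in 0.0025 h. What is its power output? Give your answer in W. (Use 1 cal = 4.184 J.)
Convert to SI: W = 1351.01 J, t = 9.0 s
P = W/t = 1351.01/9.0 = 150.1 W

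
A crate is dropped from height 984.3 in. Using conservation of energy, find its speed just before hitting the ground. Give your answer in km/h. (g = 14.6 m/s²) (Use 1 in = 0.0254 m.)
Convert to SI: h = 25.0012 m
mgh = ½mv² ⇒ v = √(2gh) = √(2·14.6·25.0012) = 27.0192 m/s = 97.27 km/h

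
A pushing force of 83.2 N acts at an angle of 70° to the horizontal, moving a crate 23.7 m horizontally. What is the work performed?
W = F·d·cosθ = (83.2)(23.7)cos(70°) = 674.4 J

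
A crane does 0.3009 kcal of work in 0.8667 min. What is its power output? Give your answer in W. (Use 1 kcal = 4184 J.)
Convert to SI: W = 1258.97 J, t = 52.002 s
P = W/t = 1258.97/52.002 = 24.21 W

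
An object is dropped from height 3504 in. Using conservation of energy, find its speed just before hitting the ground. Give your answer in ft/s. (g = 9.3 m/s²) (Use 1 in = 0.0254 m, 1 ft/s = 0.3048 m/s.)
Convert to SI: h = 89.0016 m
mgh = ½mv² ⇒ v = √(2gh) = √(2·9.3·89.0016) = 40.687 m/s = 133.5 ft/s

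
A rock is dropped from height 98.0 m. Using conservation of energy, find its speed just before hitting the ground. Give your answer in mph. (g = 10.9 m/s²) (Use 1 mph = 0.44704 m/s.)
mgh = ½mv² ⇒ v = √(2gh) = √(2·10.9·98.0) = 46.2212 m/s = 103.4 mph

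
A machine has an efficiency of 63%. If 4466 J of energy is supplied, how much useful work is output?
W_out = η·W_in = 0.63·4466 = 2813.58 J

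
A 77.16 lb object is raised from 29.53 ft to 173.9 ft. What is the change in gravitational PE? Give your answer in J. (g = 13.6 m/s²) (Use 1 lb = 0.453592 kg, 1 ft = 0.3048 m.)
Convert to SI: m = 34.9992 kg, Δh = 44.004 m
ΔPE = mgΔh = (34.9992)(13.6)(44.004) = 20950 J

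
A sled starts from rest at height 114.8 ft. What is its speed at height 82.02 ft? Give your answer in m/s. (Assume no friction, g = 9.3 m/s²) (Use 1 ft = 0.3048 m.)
Convert to SI: h₁−h₂ = 9.99134 m
mgh₁ = mgh₂ + ½mv² ⇒ v = √(2g(h₁−h₂)) = √(2·9.3·9.99134) = 13.63 m/s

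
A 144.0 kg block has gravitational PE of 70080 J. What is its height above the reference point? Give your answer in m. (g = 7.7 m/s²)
h = PE/(mg) = 70080.0/(144.0·7.7) = 63.2 m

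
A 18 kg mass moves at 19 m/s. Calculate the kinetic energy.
KE = ½mv² = ½(18)(19)² = 3249.0 J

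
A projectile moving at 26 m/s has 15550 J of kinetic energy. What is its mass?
m = 2·KE/v² = 2·15550/(26)² = 46.01 kg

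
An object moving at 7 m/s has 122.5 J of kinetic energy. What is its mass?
m = 2·KE/v² = 2·122.5/(7)² = 5.0 kg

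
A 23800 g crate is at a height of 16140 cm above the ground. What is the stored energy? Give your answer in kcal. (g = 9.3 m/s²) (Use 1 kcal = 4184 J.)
Convert to SI: m = 23.8 kg, h = 161.4 m
PE = mgh = (23.8)(9.3)(161.4) = 35724.3 J = 8.538 kcal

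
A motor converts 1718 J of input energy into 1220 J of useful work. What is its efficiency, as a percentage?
η = W_out/W_in = 1220/1718 = 71.01%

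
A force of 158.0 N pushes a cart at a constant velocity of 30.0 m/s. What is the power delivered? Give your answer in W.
P = Fv = (158.0)(30.0) = 4740 W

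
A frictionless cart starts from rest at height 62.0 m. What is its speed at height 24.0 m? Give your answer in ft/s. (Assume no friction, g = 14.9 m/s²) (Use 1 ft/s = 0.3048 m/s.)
mgh₁ = mgh₂ + ½mv² ⇒ v = √(2g(h₁−h₂)) = √(2·14.9·38.0) = 33.6512 m/s = 110.4 ft/s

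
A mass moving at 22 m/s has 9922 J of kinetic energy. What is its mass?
m = 2·KE/v² = 2·9922/(22)² = 41.0 kg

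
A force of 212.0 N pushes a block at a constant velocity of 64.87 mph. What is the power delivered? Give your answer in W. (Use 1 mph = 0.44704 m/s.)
Convert to SI: F = 212.0 N, v = 28.9995 m/s
P = Fv = (212.0)(28.9995) = 6148 W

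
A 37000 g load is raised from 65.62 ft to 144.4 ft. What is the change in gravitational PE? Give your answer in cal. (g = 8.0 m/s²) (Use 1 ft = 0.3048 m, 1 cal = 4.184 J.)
Convert to SI: m = 37.0 kg, Δh = 24.0121 m
ΔPE = mgΔh = (37.0)(8.0)(24.0121) = 7107.59 J = 1699 cal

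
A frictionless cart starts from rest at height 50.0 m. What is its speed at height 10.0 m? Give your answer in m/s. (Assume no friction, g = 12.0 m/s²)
mgh₁ = mgh₂ + ½mv² ⇒ v = √(2g(h₁−h₂)) = √(2·12.0·40.0) = 30.98 m/s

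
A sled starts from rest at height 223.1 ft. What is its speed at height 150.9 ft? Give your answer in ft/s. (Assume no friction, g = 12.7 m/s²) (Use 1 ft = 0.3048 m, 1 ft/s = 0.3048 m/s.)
Convert to SI: h₁−h₂ = 22.0066 m
mgh₁ = mgh₂ + ½mv² ⇒ v = √(2g(h₁−h₂)) = √(2·12.7·22.0066) = 23.6425 m/s = 77.57 ft/s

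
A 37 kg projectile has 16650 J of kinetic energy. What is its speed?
v = √(2·KE/m) = √(2·16650/37) = 30.0 m/s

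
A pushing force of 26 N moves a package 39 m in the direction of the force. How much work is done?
W = F·d = (26)(39) = 1014 J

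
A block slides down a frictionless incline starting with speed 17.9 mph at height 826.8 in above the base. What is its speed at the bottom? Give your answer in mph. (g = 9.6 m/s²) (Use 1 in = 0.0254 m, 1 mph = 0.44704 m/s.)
Convert to SI: v₀ = 8.00202 m/s, h = 21.0007 m
½mv₀² + mgh = ½mv² ⇒ v = √(v₀² + 2gh) = √(8.00202² + 2·9.6·21.0007) = 21.6159 m/s = 48.35 mph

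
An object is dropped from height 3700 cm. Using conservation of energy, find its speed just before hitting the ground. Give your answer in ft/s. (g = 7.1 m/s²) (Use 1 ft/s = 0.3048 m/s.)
Convert to SI: h = 37.0 m
mgh = ½mv² ⇒ v = √(2gh) = √(2·7.1·37.0) = 22.9216 m/s = 75.2 ft/s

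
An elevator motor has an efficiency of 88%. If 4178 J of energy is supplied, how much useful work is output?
W_out = η·W_in = 0.88·4178 = 3676.64 J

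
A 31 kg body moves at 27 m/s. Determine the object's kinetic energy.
KE = ½mv² = ½(31)(27)² = 11299.5 J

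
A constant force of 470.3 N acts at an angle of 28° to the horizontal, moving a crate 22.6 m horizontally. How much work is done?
W = F·d·cosθ = (470.3)(22.6)cos(28°) = 9385 J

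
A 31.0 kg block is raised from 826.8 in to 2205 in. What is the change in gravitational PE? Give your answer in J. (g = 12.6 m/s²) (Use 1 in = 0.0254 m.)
Convert to SI: m = 31.0 kg, Δh = 35.0063 m
ΔPE = mgΔh = (31.0)(12.6)(35.0063) = 13670 J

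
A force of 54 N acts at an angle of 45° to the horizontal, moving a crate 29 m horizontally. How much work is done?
W = F·d·cosθ = (54)(29)cos(45°) = 1107 J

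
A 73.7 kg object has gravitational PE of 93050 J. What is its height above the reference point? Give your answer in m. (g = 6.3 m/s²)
h = PE/(mg) = 93050.0/(73.7·6.3) = 200.4 m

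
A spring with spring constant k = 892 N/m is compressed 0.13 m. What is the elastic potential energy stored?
PE = ½kx² = ½(892)(0.13)² = 7.537 J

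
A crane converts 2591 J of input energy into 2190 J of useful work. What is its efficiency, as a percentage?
η = W_out/W_in = 2190/2591 = 84.52%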